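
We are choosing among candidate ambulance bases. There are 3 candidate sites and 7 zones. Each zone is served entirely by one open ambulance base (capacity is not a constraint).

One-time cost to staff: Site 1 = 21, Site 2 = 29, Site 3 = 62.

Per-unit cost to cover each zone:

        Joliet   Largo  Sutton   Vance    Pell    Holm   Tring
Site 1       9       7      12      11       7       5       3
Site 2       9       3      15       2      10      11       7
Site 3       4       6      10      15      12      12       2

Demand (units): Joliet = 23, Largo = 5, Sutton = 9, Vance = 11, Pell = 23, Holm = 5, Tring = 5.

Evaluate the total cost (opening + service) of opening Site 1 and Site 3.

Total cost: 612

Each zone is assigned to its cheapest site among the open ones.
{Site 1, Site 3}: Joliet→Site 3 4·23=92, Largo→Site 3 6·5=30, Sutton→Site 3 10·9=90, Vance→Site 1 11·11=121, Pell→Site 1 7·23=161, Holm→Site 1 5·5=25, Tring→Site 3 2·5=10. Service 529; fixed 83; total 612.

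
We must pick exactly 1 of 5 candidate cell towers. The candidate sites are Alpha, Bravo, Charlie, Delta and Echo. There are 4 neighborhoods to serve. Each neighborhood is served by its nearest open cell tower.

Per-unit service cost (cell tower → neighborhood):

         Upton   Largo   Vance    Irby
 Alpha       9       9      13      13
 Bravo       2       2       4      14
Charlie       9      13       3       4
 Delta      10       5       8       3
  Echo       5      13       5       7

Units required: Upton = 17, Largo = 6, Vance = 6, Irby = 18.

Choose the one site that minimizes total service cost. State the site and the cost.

With exactly 1 open, each neighborhood uses its cheapest among the chosen.
{Delta}: Upton→Delta 10·17=170, Largo→Delta 5·6=30, Vance→Delta 8·6=48, Irby→Delta 3·18=54. Service cost 302.
{Echo}: service cost 319
{Charlie}: service cost 321
Among all 5 size-1 choices, {Delta} is lowest.

Choose Delta only; total service cost 302.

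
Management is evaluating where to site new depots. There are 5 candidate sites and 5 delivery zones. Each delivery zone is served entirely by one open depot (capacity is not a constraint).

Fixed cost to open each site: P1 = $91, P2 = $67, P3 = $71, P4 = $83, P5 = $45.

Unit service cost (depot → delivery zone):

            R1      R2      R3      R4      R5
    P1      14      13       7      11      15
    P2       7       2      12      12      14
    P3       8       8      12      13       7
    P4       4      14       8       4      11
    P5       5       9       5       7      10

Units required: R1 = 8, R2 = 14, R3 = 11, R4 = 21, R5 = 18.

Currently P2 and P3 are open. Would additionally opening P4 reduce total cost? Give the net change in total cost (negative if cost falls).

Current service cost with {P2, P3}: 594.
Adding P4: each delivery zone re-picks its cheapest; new service cost 358, saving 236.
Extra fixed cost: 83. Net change = 83 − 236 = -153.
(Totals: 732 → 579.)

Yes — net change −153 (cost falls by 153).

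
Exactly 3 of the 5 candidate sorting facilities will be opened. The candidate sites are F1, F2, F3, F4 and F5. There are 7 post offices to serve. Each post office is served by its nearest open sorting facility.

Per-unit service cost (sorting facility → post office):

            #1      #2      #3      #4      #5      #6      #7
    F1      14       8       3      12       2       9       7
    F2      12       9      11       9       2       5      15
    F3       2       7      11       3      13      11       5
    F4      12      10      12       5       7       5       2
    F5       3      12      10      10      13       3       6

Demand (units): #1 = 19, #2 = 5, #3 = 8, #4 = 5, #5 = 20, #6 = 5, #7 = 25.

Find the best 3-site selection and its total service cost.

Choose F1, F3 and F4; total service cost 227.

With exactly 3 open, each post office uses its cheapest among the chosen.
{F1, F3, F4}: #1→F3 2·19=38, #2→F3 7·5=35, #3→F1 3·8=24, #4→F3 3·5=15, #5→F1 2·20=40, #6→F4 5·5=25, #7→F4 2·25=50. Service cost 227.
{F1, F4, F5}: service cost 251
{F2, F3, F4}: service cost 291
Among all 10 size-3 choices, {F1, F3, F4} is lowest.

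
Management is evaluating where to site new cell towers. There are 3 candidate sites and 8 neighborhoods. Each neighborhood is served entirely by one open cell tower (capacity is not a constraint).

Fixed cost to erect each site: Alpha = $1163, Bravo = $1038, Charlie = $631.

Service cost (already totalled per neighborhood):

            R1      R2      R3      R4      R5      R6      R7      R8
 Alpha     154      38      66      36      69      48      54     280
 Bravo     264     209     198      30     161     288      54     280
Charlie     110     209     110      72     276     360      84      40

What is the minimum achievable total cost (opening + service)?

Minimum total cost: 1892

For any fixed open set, each neighborhood goes to its cheapest open site; total = fixed + service.
{Charlie}: R1→Charlie 110, R2→Charlie 209, R3→Charlie 110, R4→Charlie 72, R5→Charlie 276, R6→Charlie 360, R7→Charlie 84, R8→Charlie 40. Service 1261; fixed 631; total 1892.
{Alpha}: R1→Alpha 154, R2→Alpha 38, R3→Alpha 66, R4→Alpha 36, R5→Alpha 69, R6→Alpha 48, R7→Alpha 54, R8→Alpha 280. Service 745; fixed 1163; total 1908.
{Alpha, Charlie}: service 461 + fixed 1794 = 2255
{Alpha, Bravo, Charlie}: service 455 + fixed 2832 = 3287
No other subset beats 1892.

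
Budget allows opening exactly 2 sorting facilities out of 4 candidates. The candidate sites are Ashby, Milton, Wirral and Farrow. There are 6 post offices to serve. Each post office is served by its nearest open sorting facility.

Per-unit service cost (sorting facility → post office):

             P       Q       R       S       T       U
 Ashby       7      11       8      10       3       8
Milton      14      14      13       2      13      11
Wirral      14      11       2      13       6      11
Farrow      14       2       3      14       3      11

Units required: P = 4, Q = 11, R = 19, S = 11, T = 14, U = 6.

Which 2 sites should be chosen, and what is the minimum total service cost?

With exactly 2 open, each post office uses its cheapest among the chosen.
{Milton, Farrow}: P→Milton 14·4=56, Q→Farrow 2·11=22, R→Farrow 3·19=57, S→Milton 2·11=22, T→Farrow 3·14=42, U→Milton 11·6=66. Service cost 265.
{Ashby, Farrow}: service cost 307
{Wirral, Farrow}: service cost 367
Among all 6 size-2 choices, {Milton, Farrow} is lowest.

Choose Milton and Farrow; total service cost 265.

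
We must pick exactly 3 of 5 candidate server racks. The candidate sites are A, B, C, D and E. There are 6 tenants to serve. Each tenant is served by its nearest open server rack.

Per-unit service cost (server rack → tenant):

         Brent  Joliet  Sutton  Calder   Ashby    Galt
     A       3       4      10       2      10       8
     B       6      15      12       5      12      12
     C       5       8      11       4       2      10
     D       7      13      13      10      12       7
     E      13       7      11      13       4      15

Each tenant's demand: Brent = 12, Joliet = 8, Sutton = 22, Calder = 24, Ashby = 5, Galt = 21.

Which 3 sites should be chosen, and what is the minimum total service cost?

Choose A, C and D; total service cost 493.

With exactly 3 open, each tenant uses its cheapest among the chosen.
{A, C, D}: Brent→A 3·12=36, Joliet→A 4·8=32, Sutton→A 10·22=220, Calder→A 2·24=48, Ashby→C 2·5=10, Galt→D 7·21=147. Service cost 493.
{A, D, E}: service cost 503
{A, B, C}: service cost 514
Among all 10 size-3 choices, {A, C, D} is lowest.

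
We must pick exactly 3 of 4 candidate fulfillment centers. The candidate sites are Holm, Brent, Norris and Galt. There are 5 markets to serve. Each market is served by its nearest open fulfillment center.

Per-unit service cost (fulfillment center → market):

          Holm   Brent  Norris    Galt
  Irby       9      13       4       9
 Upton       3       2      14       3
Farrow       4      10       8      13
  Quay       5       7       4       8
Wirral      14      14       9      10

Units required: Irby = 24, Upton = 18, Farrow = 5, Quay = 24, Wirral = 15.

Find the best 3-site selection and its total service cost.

With exactly 3 open, each market uses its cheapest among the chosen.
{Holm, Brent, Norris}: Irby→Norris 4·24=96, Upton→Brent 2·18=36, Farrow→Holm 4·5=20, Quay→Norris 4·24=96, Wirral→Norris 9·15=135. Service cost 383.
{Holm, Norris, Galt}: service cost 401
{Brent, Norris, Galt}: service cost 403
Among all 4 size-3 choices, {Holm, Brent, Norris} is lowest.

Choose Holm, Brent and Norris; total service cost 383.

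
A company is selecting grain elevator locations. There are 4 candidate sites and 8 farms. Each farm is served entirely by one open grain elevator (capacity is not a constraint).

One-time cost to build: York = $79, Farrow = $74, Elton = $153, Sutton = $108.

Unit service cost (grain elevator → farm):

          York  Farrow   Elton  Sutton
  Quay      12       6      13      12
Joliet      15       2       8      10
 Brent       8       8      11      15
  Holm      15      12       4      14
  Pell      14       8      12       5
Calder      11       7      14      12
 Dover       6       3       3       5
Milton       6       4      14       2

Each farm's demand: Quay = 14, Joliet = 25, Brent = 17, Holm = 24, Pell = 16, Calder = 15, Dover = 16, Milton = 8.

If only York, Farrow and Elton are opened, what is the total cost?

Each farm is assigned to its cheapest site among the open ones.
{York, Farrow, Elton}: Quay→Farrow 6·14=84, Joliet→Farrow 2·25=50, Brent→York 8·17=136, Holm→Elton 4·24=96, Pell→Farrow 8·16=128, Calder→Farrow 7·15=105, Dover→Farrow 3·16=48, Milton→Farrow 4·8=32. Service 679; fixed 306; total 985.

Total cost: 985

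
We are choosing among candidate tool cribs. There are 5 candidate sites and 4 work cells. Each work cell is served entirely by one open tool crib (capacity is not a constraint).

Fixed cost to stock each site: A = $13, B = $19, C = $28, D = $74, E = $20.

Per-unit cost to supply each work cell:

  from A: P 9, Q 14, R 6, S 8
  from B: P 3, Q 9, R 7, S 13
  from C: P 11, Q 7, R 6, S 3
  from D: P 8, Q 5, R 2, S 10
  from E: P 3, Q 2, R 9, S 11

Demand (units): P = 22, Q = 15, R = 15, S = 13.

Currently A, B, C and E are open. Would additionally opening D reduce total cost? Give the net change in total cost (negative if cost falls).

No — net change +14 (cost rises by 14).

Current service cost with {A, B, C, E}: 225.
Adding D: each work cell re-picks its cheapest; new service cost 165, saving 60.
Extra fixed cost: 74. Net change = 74 − 60 = 14.
(Totals: 305 → 319.)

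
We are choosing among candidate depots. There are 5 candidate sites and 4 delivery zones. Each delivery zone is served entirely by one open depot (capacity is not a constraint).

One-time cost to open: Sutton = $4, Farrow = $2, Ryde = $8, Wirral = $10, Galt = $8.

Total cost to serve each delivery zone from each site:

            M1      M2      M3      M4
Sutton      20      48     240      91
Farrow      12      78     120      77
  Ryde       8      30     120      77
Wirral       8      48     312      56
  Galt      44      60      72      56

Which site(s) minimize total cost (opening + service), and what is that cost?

For any fixed open set, each delivery zone goes to its cheapest open site; total = fixed + service.
{Ryde, Galt}: M1→Ryde 8, M2→Ryde 30, M3→Galt 72, M4→Galt 56. Service 166; fixed 16; total 182.
{Farrow, Ryde, Galt}: M1→Ryde 8, M2→Ryde 30, M3→Galt 72, M4→Galt 56. Service 166; fixed 18; total 184.
{Sutton, Ryde, Galt}: M1→Ryde 8, M2→Ryde 30, M3→Galt 72, M4→Galt 56. Service 166; fixed 20; total 186.
{Sutton, Farrow, Ryde, Wirral, Galt}: service 166 + fixed 32 = 198
No other subset beats 182.

Open Ryde and Galt; minimum total cost 182.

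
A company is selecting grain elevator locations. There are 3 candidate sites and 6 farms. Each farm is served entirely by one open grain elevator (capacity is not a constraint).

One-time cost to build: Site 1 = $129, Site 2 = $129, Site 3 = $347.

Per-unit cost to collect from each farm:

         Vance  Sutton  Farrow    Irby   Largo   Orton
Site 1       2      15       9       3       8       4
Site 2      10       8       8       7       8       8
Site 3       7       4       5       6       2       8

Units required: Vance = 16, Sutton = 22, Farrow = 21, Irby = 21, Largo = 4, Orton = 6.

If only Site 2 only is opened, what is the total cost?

Each farm is assigned to its cheapest site among the open ones.
{Site 2}: Vance→Site 2 10·16=160, Sutton→Site 2 8·22=176, Farrow→Site 2 8·21=168, Irby→Site 2 7·21=147, Largo→Site 2 8·4=32, Orton→Site 2 8·6=48. Service 731; fixed 129; total 860.

Total cost: 860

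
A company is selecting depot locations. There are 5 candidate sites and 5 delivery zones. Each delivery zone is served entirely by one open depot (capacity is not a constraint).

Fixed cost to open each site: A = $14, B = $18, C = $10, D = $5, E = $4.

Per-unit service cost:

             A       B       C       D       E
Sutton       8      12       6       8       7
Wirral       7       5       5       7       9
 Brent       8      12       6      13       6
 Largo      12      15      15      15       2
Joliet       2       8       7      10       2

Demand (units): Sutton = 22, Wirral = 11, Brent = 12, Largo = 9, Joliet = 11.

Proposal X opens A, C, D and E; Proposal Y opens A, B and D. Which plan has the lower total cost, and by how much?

Proposal X: {A, C, D, E}: Sutton→C 6·22=132, Wirral→C 5·11=55, Brent→C 6·12=72, Largo→E 2·9=18, Joliet→A 2·11=22. Service 299; fixed 33; total 332.
Proposal Y: {A, B, D}: Sutton→A 8·22=176, Wirral→B 5·11=55, Brent→A 8·12=96, Largo→A 12·9=108, Joliet→A 2·11=22. Service 457; fixed 37; total 494.
Difference: |332 − 494| = 162.

Proposal X is cheaper by 162.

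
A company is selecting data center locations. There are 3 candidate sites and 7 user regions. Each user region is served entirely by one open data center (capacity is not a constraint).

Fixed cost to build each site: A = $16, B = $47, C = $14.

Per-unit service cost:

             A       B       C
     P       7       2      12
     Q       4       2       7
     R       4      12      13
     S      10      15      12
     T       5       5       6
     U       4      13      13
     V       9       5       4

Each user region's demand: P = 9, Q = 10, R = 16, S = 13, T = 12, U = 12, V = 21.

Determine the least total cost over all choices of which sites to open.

Minimum total cost: 501

For any fixed open set, each user region goes to its cheapest open site; total = fixed + service.
{A, B, C}: P→B 2·9=18, Q→B 2·10=20, R→A 4·16=64, S→A 10·13=130, T→A 5·12=60, U→A 4·12=48, V→C 4·21=84. Service 424; fixed 77; total 501.
{A, B}: P→B 2·9=18, Q→B 2·10=20, R→A 4·16=64, S→A 10·13=130, T→A 5·12=60, U→A 4·12=48, V→B 5·21=105. Service 445; fixed 63; total 508.
{A, C}: service 489 + fixed 30 = 519
{C}: service 854 + fixed 14 = 868
No other subset beats 501.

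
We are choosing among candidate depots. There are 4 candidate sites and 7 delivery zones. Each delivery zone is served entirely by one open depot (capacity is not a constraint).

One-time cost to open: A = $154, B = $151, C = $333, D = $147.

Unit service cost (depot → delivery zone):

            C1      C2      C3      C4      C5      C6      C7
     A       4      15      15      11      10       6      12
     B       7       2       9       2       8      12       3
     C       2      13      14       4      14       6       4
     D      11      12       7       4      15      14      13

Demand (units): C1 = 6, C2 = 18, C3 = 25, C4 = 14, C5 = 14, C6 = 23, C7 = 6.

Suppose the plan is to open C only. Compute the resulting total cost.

Each delivery zone is assigned to its cheapest site among the open ones.
{C}: C1→C 2·6=12, C2→C 13·18=234, C3→C 14·25=350, C4→C 4·14=56, C5→C 14·14=196, C6→C 6·23=138, C7→C 4·6=24. Service 1010; fixed 333; total 1343.

Total cost: 1343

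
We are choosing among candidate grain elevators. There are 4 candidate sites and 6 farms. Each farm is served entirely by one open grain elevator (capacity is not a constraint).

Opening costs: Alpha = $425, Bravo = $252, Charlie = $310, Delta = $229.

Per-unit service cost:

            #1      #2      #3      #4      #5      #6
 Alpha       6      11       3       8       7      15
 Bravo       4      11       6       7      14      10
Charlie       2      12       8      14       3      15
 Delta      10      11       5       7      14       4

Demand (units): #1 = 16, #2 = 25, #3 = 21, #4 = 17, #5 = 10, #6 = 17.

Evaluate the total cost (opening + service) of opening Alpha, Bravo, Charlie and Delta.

Total cost: 1803

Each farm is assigned to its cheapest site among the open ones.
{Alpha, Bravo, Charlie, Delta}: #1→Charlie 2·16=32, #2→Alpha 11·25=275, #3→Alpha 3·21=63, #4→Bravo 7·17=119, #5→Charlie 3·10=30, #6→Delta 4·17=68. Service 587; fixed 1216; total 1803.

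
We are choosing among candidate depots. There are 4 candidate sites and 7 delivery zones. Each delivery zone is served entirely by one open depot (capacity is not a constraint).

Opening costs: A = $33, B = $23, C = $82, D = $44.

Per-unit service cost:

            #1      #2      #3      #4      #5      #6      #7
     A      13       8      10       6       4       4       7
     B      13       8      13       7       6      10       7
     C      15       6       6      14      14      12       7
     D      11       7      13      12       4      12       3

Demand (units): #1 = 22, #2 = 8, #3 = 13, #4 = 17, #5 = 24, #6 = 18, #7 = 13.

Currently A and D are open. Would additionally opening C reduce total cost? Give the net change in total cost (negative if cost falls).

No — net change +22 (cost rises by 22).

Current service cost with {A, D}: 737.
Adding C: each delivery zone re-picks its cheapest; new service cost 677, saving 60.
Extra fixed cost: 82. Net change = 82 − 60 = 22.
(Totals: 814 → 836.)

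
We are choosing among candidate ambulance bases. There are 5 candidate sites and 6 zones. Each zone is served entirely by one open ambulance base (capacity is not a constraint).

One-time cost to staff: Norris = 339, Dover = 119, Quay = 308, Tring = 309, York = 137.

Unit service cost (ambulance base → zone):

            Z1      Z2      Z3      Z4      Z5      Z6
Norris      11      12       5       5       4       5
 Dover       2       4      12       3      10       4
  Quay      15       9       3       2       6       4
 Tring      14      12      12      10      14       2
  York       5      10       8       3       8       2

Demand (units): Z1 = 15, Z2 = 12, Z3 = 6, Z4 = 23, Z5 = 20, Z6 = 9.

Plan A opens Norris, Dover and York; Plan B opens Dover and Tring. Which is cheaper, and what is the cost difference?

Plan B is cheaper by 5.

Plan A: {Norris, Dover, York}: Z1→Dover 2·15=30, Z2→Dover 4·12=48, Z3→Norris 5·6=30, Z4→Dover 3·23=69, Z5→Norris 4·20=80, Z6→York 2·9=18. Service 275; fixed 595; total 870.
Plan B: {Dover, Tring}: Z1→Dover 2·15=30, Z2→Dover 4·12=48, Z3→Dover 12·6=72, Z4→Dover 3·23=69, Z5→Dover 10·20=200, Z6→Tring 2·9=18. Service 437; fixed 428; total 865.
Difference: |870 − 865| = 5.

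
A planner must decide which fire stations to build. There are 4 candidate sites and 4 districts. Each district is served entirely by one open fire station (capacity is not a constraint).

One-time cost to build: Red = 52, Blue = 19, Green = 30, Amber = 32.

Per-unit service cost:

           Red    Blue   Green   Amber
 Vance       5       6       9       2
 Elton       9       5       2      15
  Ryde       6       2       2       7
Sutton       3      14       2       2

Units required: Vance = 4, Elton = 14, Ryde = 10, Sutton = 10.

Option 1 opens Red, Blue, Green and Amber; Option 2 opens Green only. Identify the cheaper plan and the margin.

Option 2 is cheaper by 75.

Option 1: {Red, Blue, Green, Amber}: Vance→Amber 2·4=8, Elton→Green 2·14=28, Ryde→Blue 2·10=20, Sutton→Green 2·10=20. Service 76; fixed 133; total 209.
Option 2: {Green}: Vance→Green 9·4=36, Elton→Green 2·14=28, Ryde→Green 2·10=20, Sutton→Green 2·10=20. Service 104; fixed 30; total 134.
Difference: |209 − 134| = 75.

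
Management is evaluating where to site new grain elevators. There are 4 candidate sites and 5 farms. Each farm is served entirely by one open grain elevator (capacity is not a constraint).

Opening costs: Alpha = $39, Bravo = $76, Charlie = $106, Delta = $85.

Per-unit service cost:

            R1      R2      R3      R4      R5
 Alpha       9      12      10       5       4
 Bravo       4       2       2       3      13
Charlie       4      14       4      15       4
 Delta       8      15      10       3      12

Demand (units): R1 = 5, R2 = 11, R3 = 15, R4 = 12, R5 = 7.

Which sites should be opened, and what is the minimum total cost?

For any fixed open set, each farm goes to its cheapest open site; total = fixed + service.
{Alpha, Bravo}: R1→Bravo 4·5=20, R2→Bravo 2·11=22, R3→Bravo 2·15=30, R4→Bravo 3·12=36, R5→Alpha 4·7=28. Service 136; fixed 115; total 251.
{Bravo}: service 199 + fixed 76 = 275
{Bravo, Charlie}: R1→Bravo 4·5=20, R2→Bravo 2·11=22, R3→Bravo 2·15=30, R4→Bravo 3·12=36, R5→Charlie 4·7=28. Service 136; fixed 182; total 318.
{Alpha, Bravo, Charlie, Delta}: service 136 + fixed 306 = 442
(All 15 nonempty subsets were checked; Alpha and Bravo is lowest.)

Open Alpha and Bravo; minimum total cost 251.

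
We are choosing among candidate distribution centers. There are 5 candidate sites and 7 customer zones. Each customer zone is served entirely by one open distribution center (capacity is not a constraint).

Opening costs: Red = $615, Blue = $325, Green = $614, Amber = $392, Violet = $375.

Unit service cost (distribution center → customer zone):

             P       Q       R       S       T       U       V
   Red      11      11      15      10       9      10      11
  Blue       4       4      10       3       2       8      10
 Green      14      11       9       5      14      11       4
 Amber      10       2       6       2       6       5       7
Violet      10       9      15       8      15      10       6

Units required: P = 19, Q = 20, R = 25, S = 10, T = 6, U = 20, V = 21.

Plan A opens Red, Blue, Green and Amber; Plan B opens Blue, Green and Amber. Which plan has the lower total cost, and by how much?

Plan B is cheaper by 615.

Plan A: {Red, Blue, Green, Amber}: P→Blue 4·19=76, Q→Amber 2·20=40, R→Amber 6·25=150, S→Amber 2·10=20, T→Blue 2·6=12, U→Amber 5·20=100, V→Green 4·21=84. Service 482; fixed 1946; total 2428.
Plan B: {Blue, Green, Amber}: P→Blue 4·19=76, Q→Amber 2·20=40, R→Amber 6·25=150, S→Amber 2·10=20, T→Blue 2·6=12, U→Amber 5·20=100, V→Green 4·21=84. Service 482; fixed 1331; total 1813.
Difference: |2428 − 1813| = 615.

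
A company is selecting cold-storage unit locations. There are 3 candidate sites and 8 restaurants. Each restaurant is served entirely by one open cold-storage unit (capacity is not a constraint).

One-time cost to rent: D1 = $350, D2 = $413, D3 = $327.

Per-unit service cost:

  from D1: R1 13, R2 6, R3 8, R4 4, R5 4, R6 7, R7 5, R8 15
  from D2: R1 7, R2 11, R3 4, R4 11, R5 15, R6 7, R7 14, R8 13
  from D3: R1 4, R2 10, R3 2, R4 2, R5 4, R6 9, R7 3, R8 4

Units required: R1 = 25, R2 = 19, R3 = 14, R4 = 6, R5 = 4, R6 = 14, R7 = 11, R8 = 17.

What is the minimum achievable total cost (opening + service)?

For any fixed open set, each restaurant goes to its cheapest open site; total = fixed + service.
{D3}: R1→D3 4·25=100, R2→D3 10·19=190, R3→D3 2·14=28, R4→D3 2·6=12, R5→D3 4·4=16, R6→D3 9·14=126, R7→D3 3·11=33, R8→D3 4·17=68. Service 573; fixed 327; total 900.
{D1, D3}: service 469 + fixed 677 = 1146
{D2, D3}: service 545 + fixed 740 = 1285
{D1, D2, D3}: R1→D3 4·25=100, R2→D1 6·19=114, R3→D3 2·14=28, R4→D3 2·6=12, R5→D1 4·4=16, R6→D1 7·14=98, R7→D3 3·11=33, R8→D3 4·17=68. Service 469; fixed 1090; total 1559.
(All 7 nonempty subsets were checked; D3 only is lowest.)

Minimum total cost: 900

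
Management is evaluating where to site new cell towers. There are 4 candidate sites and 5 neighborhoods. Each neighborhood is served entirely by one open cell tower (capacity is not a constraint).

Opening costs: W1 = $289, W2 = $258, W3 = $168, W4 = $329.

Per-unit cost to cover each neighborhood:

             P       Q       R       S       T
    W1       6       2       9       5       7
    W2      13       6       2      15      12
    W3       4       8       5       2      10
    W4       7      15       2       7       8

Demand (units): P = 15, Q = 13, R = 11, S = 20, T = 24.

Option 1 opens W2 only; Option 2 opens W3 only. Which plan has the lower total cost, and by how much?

Option 2 is cheaper by 474.

Option 1: {W2}: P→W2 13·15=195, Q→W2 6·13=78, R→W2 2·11=22, S→W2 15·20=300, T→W2 12·24=288. Service 883; fixed 258; total 1141.
Option 2: {W3}: P→W3 4·15=60, Q→W3 8·13=104, R→W3 5·11=55, S→W3 2·20=40, T→W3 10·24=240. Service 499; fixed 168; total 667.
Difference: |1141 − 667| = 474.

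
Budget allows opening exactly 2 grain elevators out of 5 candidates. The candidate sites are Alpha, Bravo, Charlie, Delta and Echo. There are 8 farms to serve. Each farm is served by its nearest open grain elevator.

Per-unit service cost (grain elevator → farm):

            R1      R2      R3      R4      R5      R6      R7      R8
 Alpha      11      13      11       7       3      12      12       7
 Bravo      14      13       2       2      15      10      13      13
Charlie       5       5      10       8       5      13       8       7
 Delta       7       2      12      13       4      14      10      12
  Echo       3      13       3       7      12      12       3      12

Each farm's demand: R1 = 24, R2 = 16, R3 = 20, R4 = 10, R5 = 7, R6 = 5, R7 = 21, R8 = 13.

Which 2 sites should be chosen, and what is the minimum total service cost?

With exactly 2 open, each farm uses its cheapest among the chosen.
{Charlie, Echo}: R1→Echo 3·24=72, R2→Charlie 5·16=80, R3→Echo 3·20=60, R4→Echo 7·10=70, R5→Charlie 5·7=35, R6→Echo 12·5=60, R7→Echo 3·21=63, R8→Charlie 7·13=91. Service cost 531.
{Delta, Echo}: service cost 541
{Bravo, Charlie}: service cost 604
Among all 10 size-2 choices, {Charlie, Echo} is lowest.

Choose Charlie and Echo; total service cost 531.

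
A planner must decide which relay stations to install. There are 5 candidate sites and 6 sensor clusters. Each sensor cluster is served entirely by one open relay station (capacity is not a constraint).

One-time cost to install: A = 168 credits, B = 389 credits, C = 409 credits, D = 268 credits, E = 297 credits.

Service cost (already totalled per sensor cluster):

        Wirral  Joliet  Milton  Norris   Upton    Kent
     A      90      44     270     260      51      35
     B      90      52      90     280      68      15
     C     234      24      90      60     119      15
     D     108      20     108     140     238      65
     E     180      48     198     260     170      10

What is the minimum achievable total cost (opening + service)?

For any fixed open set, each sensor cluster goes to its cheapest open site; total = fixed + service.
{A, D}: Wirral→A 90, Joliet→D 20, Milton→D 108, Norris→D 140, Upton→A 51, Kent→A 35. Service 444; fixed 436; total 880.
{A, C}: service 330 + fixed 577 = 907
{A}: Wirral→A 90, Joliet→A 44, Milton→A 270, Norris→A 260, Upton→A 51, Kent→A 35. Service 750; fixed 168; total 918.
{A, B, C, D, E}: service 321 + fixed 1531 = 1852
No other subset beats 880.

Minimum total cost: 880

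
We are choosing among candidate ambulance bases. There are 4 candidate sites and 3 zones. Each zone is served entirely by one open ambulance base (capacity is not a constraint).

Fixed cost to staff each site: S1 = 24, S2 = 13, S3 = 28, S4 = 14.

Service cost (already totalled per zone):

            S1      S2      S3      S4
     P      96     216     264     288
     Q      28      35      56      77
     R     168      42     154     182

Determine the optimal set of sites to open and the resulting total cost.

For any fixed open set, each zone goes to its cheapest open site; total = fixed + service.
{S1, S2}: P→S1 96, Q→S1 28, R→S2 42. Service 166; fixed 37; total 203.
{S1, S2, S4}: P→S1 96, Q→S1 28, R→S2 42. Service 166; fixed 51; total 217.
{S1, S2, S3}: P→S1 96, Q→S1 28, R→S2 42. Service 166; fixed 65; total 231.
{S1, S2, S3, S4}: service 166 + fixed 79 = 245
No other subset beats 203.

Open S1 and S2; minimum total cost 203.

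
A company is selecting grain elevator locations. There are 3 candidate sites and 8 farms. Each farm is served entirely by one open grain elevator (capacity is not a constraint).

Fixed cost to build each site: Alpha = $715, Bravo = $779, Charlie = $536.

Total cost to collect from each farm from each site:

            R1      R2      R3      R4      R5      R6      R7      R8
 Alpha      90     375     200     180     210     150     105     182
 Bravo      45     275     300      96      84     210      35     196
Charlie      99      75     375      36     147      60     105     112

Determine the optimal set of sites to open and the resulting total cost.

Open Charlie only; minimum total cost 1545.

For any fixed open set, each farm goes to its cheapest open site; total = fixed + service.
{Charlie}: R1→Charlie 99, R2→Charlie 75, R3→Charlie 375, R4→Charlie 36, R5→Charlie 147, R6→Charlie 60, R7→Charlie 105, R8→Charlie 112. Service 1009; fixed 536; total 1545.
{Bravo}: service 1241 + fixed 779 = 2020
{Bravo, Charlie}: service 747 + fixed 1315 = 2062
{Alpha, Bravo, Charlie}: R1→Bravo 45, R2→Charlie 75, R3→Alpha 200, R4→Charlie 36, R5→Bravo 84, R6→Charlie 60, R7→Bravo 35, R8→Charlie 112. Service 647; fixed 2030; total 2677.
No other subset beats 1545.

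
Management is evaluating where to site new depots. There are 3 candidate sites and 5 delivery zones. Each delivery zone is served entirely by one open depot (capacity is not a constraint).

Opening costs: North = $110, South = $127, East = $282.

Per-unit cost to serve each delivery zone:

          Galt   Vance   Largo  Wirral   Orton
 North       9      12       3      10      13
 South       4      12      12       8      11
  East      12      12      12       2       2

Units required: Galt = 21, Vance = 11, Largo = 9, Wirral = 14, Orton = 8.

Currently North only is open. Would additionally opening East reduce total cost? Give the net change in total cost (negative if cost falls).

Current service cost with {North}: 592.
Adding East: each delivery zone re-picks its cheapest; new service cost 392, saving 200.
Extra fixed cost: 282. Net change = 282 − 200 = 82.
(Totals: 702 → 784.)

No — net change +82 (cost rises by 82).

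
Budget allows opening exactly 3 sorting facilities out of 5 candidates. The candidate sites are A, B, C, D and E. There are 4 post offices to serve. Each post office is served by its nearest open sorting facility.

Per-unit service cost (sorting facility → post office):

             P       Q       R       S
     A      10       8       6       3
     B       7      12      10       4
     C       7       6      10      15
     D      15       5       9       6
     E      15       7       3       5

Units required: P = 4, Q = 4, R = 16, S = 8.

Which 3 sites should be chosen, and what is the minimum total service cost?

Choose A, C and E; total service cost 124.

With exactly 3 open, each post office uses its cheapest among the chosen.
{A, C, E}: P→C 7·4=28, Q→C 6·4=24, R→E 3·16=48, S→A 3·8=24. Service cost 124.
{A, B, E}: service cost 128
{B, D, E}: service cost 128
Among all 10 size-3 choices, {A, C, E} is lowest.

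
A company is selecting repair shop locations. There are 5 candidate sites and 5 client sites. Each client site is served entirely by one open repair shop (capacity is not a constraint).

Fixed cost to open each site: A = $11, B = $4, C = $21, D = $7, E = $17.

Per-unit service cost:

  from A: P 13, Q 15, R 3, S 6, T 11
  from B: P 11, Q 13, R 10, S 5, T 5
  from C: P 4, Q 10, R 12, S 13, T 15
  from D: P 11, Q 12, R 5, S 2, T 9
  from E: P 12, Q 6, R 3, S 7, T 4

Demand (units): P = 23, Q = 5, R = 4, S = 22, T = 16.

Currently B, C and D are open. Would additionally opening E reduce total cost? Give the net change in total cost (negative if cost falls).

Current service cost with {B, C, D}: 286.
Adding E: each client site re-picks its cheapest; new service cost 242, saving 44.
Extra fixed cost: 17. Net change = 17 − 44 = -27.
(Totals: 318 → 291.)

Yes — net change −27 (cost falls by 27).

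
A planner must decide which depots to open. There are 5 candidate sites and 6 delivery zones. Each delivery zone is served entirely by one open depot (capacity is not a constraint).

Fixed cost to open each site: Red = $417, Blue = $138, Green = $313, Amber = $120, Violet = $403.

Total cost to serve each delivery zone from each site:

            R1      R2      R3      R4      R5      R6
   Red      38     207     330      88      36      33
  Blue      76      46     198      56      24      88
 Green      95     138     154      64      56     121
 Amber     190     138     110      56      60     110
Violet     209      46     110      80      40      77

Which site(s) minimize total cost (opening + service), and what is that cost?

For any fixed open set, each delivery zone goes to its cheapest open site; total = fixed + service.
{Blue}: R1→Blue 76, R2→Blue 46, R3→Blue 198, R4→Blue 56, R5→Blue 24, R6→Blue 88. Service 488; fixed 138; total 626.
{Blue, Amber}: service 400 + fixed 258 = 658
{Amber}: service 664 + fixed 120 = 784
{Red, Blue, Green, Amber, Violet}: service 307 + fixed 1391 = 1698
No other subset beats 626.

Open Blue only; minimum total cost 626.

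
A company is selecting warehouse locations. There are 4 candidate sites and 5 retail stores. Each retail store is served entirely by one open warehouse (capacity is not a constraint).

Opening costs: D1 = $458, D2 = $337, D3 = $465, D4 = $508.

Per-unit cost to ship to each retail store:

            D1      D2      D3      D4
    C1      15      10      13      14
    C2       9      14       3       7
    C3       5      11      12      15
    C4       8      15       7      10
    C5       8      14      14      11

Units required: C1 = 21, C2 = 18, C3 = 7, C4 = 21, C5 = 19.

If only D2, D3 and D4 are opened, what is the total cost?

Total cost: 2007

Each retail store is assigned to its cheapest site among the open ones.
{D2, D3, D4}: C1→D2 10·21=210, C2→D3 3·18=54, C3→D2 11·7=77, C4→D3 7·21=147, C5→D4 11·19=209. Service 697; fixed 1310; total 2007.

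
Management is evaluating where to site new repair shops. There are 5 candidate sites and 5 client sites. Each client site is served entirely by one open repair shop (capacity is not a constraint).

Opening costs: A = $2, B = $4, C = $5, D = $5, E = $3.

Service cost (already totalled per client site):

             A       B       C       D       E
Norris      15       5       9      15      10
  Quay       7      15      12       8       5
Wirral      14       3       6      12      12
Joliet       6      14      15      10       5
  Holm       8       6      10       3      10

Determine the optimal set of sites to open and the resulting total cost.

For any fixed open set, each client site goes to its cheapest open site; total = fixed + service.
{B, E}: Norris→B 5, Quay→E 5, Wirral→B 3, Joliet→E 5, Holm→B 6. Service 24; fixed 7; total 31.
{A, B}: service 27 + fixed 6 = 33
{A, B, E}: Norris→B 5, Quay→E 5, Wirral→B 3, Joliet→E 5, Holm→B 6. Service 24; fixed 9; total 33.
{A, B, C, D, E}: Norris→B 5, Quay→E 5, Wirral→B 3, Joliet→E 5, Holm→D 3. Service 21; fixed 19; total 40.
No other subset beats 31.

Open B and E; minimum total cost 31.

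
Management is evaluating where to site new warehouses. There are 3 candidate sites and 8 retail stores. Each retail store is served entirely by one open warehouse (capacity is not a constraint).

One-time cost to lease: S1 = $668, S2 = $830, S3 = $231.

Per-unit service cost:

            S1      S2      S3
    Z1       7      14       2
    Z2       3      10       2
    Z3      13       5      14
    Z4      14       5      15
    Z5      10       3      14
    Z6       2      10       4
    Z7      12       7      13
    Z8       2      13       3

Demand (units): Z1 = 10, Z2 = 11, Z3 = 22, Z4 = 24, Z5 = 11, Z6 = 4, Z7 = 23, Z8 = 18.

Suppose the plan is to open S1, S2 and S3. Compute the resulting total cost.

Total cost: 2239

Each retail store is assigned to its cheapest site among the open ones.
{S1, S2, S3}: Z1→S3 2·10=20, Z2→S3 2·11=22, Z3→S2 5·22=110, Z4→S2 5·24=120, Z5→S2 3·11=33, Z6→S1 2·4=8, Z7→S2 7·23=161, Z8→S1 2·18=36. Service 510; fixed 1729; total 2239.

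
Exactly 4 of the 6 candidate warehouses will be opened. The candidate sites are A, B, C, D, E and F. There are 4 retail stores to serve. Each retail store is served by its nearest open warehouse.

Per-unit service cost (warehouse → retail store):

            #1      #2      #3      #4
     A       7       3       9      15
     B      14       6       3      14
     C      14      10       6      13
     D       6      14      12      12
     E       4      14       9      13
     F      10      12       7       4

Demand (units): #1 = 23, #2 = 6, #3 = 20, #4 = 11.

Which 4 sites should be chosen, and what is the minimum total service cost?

With exactly 4 open, each retail store uses its cheapest among the chosen.
{A, B, E, F}: #1→E 4·23=92, #2→A 3·6=18, #3→B 3·20=60, #4→F 4·11=44. Service cost 214.
{B, C, E, F}: service cost 232
{B, D, E, F}: service cost 232
Among all 15 size-4 choices, {A, B, E, F} is lowest.

Choose A, B, E and F; total service cost 214.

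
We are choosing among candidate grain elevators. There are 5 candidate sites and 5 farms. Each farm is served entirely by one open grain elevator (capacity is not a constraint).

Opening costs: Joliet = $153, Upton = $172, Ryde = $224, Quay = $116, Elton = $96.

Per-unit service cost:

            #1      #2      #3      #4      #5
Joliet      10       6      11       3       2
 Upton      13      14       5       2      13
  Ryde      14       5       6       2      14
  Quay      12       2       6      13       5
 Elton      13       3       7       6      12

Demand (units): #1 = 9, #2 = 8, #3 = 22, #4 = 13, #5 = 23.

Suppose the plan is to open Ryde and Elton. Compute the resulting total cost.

Each farm is assigned to its cheapest site among the open ones.
{Ryde, Elton}: #1→Elton 13·9=117, #2→Elton 3·8=24, #3→Ryde 6·22=132, #4→Ryde 2·13=26, #5→Elton 12·23=276. Service 575; fixed 320; total 895.

Total cost: 895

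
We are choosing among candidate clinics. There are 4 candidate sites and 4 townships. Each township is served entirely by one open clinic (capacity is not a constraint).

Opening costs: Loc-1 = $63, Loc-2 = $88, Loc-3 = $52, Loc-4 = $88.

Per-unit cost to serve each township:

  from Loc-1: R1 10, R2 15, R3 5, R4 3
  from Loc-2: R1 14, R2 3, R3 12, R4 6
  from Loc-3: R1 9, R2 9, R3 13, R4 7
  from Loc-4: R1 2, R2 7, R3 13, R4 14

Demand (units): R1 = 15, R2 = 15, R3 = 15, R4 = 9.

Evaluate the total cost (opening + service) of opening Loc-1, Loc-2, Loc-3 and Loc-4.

Each township is assigned to its cheapest site among the open ones.
{Loc-1, Loc-2, Loc-3, Loc-4}: R1→Loc-4 2·15=30, R2→Loc-2 3·15=45, R3→Loc-1 5·15=75, R4→Loc-1 3·9=27. Service 177; fixed 291; total 468.

Total cost: 468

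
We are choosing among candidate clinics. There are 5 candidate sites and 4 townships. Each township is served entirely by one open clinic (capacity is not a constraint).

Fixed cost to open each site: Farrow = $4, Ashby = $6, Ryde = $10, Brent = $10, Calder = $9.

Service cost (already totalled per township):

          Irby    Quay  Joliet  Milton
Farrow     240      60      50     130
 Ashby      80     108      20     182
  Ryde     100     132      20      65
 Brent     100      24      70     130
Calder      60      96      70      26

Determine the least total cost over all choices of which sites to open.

Minimum total cost: 155

For any fixed open set, each township goes to its cheapest open site; total = fixed + service.
{Ashby, Brent, Calder}: Irby→Calder 60, Quay→Brent 24, Joliet→Ashby 20, Milton→Calder 26. Service 130; fixed 25; total 155.
{Farrow, Ashby, Brent, Calder}: service 130 + fixed 29 = 159
{Ryde, Brent, Calder}: Irby→Calder 60, Quay→Brent 24, Joliet→Ryde 20, Milton→Calder 26. Service 130; fixed 29; total 159.
{Farrow, Ashby, Ryde, Brent, Calder}: service 130 + fixed 39 = 169
No other subset beats 155.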